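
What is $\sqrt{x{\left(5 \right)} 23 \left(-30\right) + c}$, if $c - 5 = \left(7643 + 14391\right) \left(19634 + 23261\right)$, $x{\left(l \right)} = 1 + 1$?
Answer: $\sqrt{945147055} \approx 30743.0$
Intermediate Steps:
$x{\left(l \right)} = 2$
$c = 945148435$ ($c = 5 + \left(7643 + 14391\right) \left(19634 + 23261\right) = 5 + 22034 \cdot 42895 = 5 + 945148430 = 945148435$)
$\sqrt{x{\left(5 \right)} 23 \left(-30\right) + c} = \sqrt{2 \cdot 23 \left(-30\right) + 945148435} = \sqrt{46 \left(-30\right) + 945148435} = \sqrt{-1380 + 945148435} = \sqrt{945147055}$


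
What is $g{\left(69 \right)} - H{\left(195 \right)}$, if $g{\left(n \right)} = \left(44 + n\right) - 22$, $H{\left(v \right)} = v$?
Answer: $-104$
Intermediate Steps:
$g{\left(n \right)} = 22 + n$
$g{\left(69 \right)} - H{\left(195 \right)} = \left(22 + 69\right) - 195 = 91 - 195 = -104$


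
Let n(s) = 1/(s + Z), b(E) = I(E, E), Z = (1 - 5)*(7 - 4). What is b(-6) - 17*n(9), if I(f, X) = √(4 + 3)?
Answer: 17/3 + √7 ≈ 8.3124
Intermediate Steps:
I(f, X) = √7
Z = -12 (Z = -4*3 = -12)
b(E) = √7
n(s) = 1/(-12 + s) (n(s) = 1/(s - 12) = 1/(-12 + s))
b(-6) - 17*n(9) = √7 - 17/(-12 + 9) = √7 - 17/(-3) = √7 - 17*(-⅓) = √7 + 17/3 = 17/3 + √7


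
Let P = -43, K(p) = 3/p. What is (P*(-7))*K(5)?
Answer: 903/5 ≈ 180.60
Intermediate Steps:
(P*(-7))*K(5) = (-43*(-7))*(3/5) = 301*(3*(1/5)) = 301*(3/5) = 903/5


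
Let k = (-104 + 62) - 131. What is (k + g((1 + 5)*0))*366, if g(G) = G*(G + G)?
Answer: -63318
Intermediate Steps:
g(G) = 2*G² (g(G) = G*(2*G) = 2*G²)
k = -173 (k = -42 - 131 = -173)
(k + g((1 + 5)*0))*366 = (-173 + 2*((1 + 5)*0)²)*366 = (-173 + 2*(6*0)²)*366 = (-173 + 2*0²)*366 = (-173 + 2*0)*366 = (-173 + 0)*366 = -173*366 = -63318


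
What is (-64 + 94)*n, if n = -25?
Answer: -750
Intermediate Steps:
(-64 + 94)*n = (-64 + 94)*(-25) = 30*(-25) = -750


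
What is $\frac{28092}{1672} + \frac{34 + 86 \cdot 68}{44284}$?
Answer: $\frac{39183151}{2313839} \approx 16.934$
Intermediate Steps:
$\frac{28092}{1672} + \frac{34 + 86 \cdot 68}{44284} = 28092 \cdot \frac{1}{1672} + \left(34 + 5848\right) \frac{1}{44284} = \frac{7023}{418} + 5882 \cdot \frac{1}{44284} = \frac{7023}{418} + \frac{2941}{22142} = \frac{39183151}{2313839}$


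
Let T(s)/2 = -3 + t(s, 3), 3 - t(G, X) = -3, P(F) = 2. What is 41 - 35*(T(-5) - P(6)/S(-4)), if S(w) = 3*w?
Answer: -1049/6 ≈ -174.83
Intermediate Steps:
t(G, X) = 6 (t(G, X) = 3 - 1*(-3) = 3 + 3 = 6)
T(s) = 6 (T(s) = 2*(-3 + 6) = 2*3 = 6)
41 - 35*(T(-5) - P(6)/S(-4)) = 41 - 35*(6 - 2/(3*(-4))) = 41 - 35*(6 - 2/(-12)) = 41 - 35*(6 - 2*(-1)/12) = 41 - 35*(6 - 1*(-⅙)) = 41 - 35*(6 + ⅙) = 41 - 35*37/6 = 41 - 1295/6 = -1049/6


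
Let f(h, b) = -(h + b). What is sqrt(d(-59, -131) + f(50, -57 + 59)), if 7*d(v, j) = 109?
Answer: I*sqrt(1785)/7 ≈ 6.0356*I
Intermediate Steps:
d(v, j) = 109/7 (d(v, j) = (1/7)*109 = 109/7)
f(h, b) = -b - h (f(h, b) = -(b + h) = -b - h)
sqrt(d(-59, -131) + f(50, -57 + 59)) = sqrt(109/7 + (-(-57 + 59) - 1*50)) = sqrt(109/7 + (-1*2 - 50)) = sqrt(109/7 + (-2 - 50)) = sqrt(109/7 - 52) = sqrt(-255/7) = I*sqrt(1785)/7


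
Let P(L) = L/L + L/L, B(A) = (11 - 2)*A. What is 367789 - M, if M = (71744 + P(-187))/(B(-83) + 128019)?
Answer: 23404584931/63636 ≈ 3.6779e+5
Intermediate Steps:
B(A) = 9*A
P(L) = 2 (P(L) = 1 + 1 = 2)
M = 35873/63636 (M = (71744 + 2)/(9*(-83) + 128019) = 71746/(-747 + 128019) = 71746/127272 = 71746*(1/127272) = 35873/63636 ≈ 0.56372)
367789 - M = 367789 - 1*35873/63636 = 367789 - 35873/63636 = 23404584931/63636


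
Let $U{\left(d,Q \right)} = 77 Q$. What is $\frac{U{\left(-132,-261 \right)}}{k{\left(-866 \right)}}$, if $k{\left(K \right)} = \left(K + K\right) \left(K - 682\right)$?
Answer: $- \frac{2233}{297904} \approx -0.0074957$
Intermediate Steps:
$k{\left(K \right)} = 2 K \left(-682 + K\right)$
$\frac{U{\left(-132,-261 \right)}}{k{\left(-866 \right)}} = \frac{77 \left(-261\right)}{2 \left(-866\right) \left(-682 - 866\right)} = - \frac{20097}{2 \left(-866\right) \left(-1548\right)} = - \frac{20097}{2681136} = \left(-20097\right) \frac{1}{2681136} = - \frac{2233}{297904}$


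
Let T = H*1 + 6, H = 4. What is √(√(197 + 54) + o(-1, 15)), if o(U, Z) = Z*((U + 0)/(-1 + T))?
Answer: √(-15 + 9*√251)/3 ≈ 3.7651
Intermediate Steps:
T = 10 (T = 4*1 + 6 = 4 + 6 = 10)
o(U, Z) = U*Z/9 (o(U, Z) = Z*((U + 0)/(-1 + 10)) = Z*(U/9) = U*Z/9)
√(√(197 + 54) + o(-1, 15)) = √(√(197 + 54) + (⅑)*(-1)*15) = √(√251 - 5/3) = √(-5/3 + √251)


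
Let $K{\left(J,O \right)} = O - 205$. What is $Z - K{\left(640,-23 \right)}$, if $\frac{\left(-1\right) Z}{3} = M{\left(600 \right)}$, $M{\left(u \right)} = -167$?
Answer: $729$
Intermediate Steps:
$K{\left(J,O \right)} = -205 + O$
$Z = 501$ ($Z = \left(-3\right) \left(-167\right) = 501$)
$Z - K{\left(640,-23 \right)} = 501 - \left(-205 - 23\right) = 501 - -228 = 501 + 228 = 729$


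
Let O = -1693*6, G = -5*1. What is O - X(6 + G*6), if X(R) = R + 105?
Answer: -10239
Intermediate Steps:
G = -5
X(R) = 105 + R
O = -10158
O - X(6 + G*6) = -10158 - (105 + (6 - 5*6)) = -10158 - (105 + (6 - 30)) = -10158 - (105 - 24) = -10158 - 1*81 = -10158 - 81 = -10239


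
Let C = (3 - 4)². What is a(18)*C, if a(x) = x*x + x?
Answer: 342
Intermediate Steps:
a(x) = x + x² (a(x) = x² + x = x + x²)
C = 1 (C = (-1)² = 1)
a(18)*C = (18*(1 + 18))*1 = (18*19)*1 = 342*1 = 342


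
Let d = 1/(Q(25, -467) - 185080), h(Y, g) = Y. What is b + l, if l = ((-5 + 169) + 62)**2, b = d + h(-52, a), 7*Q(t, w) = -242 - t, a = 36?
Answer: 66118276841/1295827 ≈ 51024.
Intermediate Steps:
Q(t, w) = -242/7 - t/7 (Q(t, w) = (-242 - t)/7 = -242/7 - t/7)
d = -7/1295827 (d = 1/((-242/7 - 1/7*25) - 185080) = 1/((-242/7 - 25/7) - 185080) = 1/(-267/7 - 185080) = 1/(-1295827/7) = -7/1295827 ≈ -5.4020e-6)
b = -67383011/1295827 (b = -7/1295827 - 52 = -67383011/1295827 ≈ -52.000)
l = 51076 (l = (164 + 62)**2 = 226**2 = 51076)
b + l = -67383011/1295827 + 51076 = 66118276841/1295827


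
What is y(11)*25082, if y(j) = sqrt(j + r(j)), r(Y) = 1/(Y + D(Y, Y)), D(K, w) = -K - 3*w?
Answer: 25082*sqrt(11946)/33 ≈ 83073.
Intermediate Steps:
r(Y) = -1/(3*Y) (r(Y) = 1/(Y + (-Y - 3*Y)) = 1/(Y - 4*Y) = 1/(-3*Y) = -1/(3*Y))
y(j) = sqrt(j - 1/(3*j))
y(11)*25082 = (sqrt(-3/11 + 9*11)/3)*25082 = (sqrt(-3*1/11 + 99)/3)*25082 = (sqrt(-3/11 + 99)/3)*25082 = (sqrt(1086/11)/3)*25082 = ((sqrt(11946)/11)/3)*25082 = (sqrt(11946)/33)*25082 = 25082*sqrt(11946)/33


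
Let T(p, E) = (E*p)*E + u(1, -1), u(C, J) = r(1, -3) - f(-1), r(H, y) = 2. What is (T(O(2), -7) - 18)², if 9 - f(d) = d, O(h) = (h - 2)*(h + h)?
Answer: 676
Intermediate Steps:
O(h) = 2*h*(-2 + h) (O(h) = (-2 + h)*(2*h) = 2*h*(-2 + h))
f(d) = 9 - d
u(C, J) = -8 (u(C, J) = 2 - (9 - 1*(-1)) = 2 - (9 + 1) = 2 - 1*10 = 2 - 10 = -8)
T(p, E) = -8 + p*E² (T(p, E) = (E*p)*E - 8 = p*E² - 8 = -8 + p*E²)
(T(O(2), -7) - 18)² = ((-8 + (2*2*(-2 + 2))*(-7)²) - 18)² = ((-8 + (2*2*0)*49) - 18)² = ((-8 + 0*49) - 18)² = ((-8 + 0) - 18)² = (-8 - 18)² = (-26)² = 676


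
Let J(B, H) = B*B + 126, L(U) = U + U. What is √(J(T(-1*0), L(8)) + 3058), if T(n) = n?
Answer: 4*√199 ≈ 56.427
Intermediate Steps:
L(U) = 2*U
J(B, H) = 126 + B² (J(B, H) = B² + 126 = 126 + B²)
√(J(T(-1*0), L(8)) + 3058) = √((126 + (-1*0)²) + 3058) = √((126 + 0²) + 3058) = √((126 + 0) + 3058) = √(126 + 3058) = √3184 = 4*√199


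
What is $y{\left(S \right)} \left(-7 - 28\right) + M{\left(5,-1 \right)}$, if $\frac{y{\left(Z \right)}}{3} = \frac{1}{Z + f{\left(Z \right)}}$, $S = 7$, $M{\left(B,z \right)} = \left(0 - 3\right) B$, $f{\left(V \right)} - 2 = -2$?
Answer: $-30$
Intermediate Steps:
$f{\left(V \right)} = 0$ ($f{\left(V \right)} = 2 - 2 = 0$)
$M{\left(B,z \right)} = - 3 B$
$y{\left(Z \right)} = \frac{3}{Z}$ ($y{\left(Z \right)} = \frac{3}{Z + 0} = \frac{3}{Z}$)
$y{\left(S \right)} \left(-7 - 28\right) + M{\left(5,-1 \right)} = \frac{3}{7} \left(-7 - 28\right) - 15 = 3 \cdot \frac{1}{7} \left(-35\right) - 15 = \frac{3}{7} \left(-35\right) - 15 = -15 - 15 = -30$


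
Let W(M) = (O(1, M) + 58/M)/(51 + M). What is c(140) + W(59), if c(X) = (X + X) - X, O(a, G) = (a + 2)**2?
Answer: 909189/6490 ≈ 140.09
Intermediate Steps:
O(a, G) = (2 + a)**2
c(X) = X (c(X) = 2*X - X = X)
W(M) = (9 + 58/M)/(51 + M) (W(M) = ((2 + 1)**2 + 58/M)/(51 + M) = (3**2 + 58/M)/(51 + M) = (9 + 58/M)/(51 + M))
c(140) + W(59) = 140 + (58 + 9*59)/(59*(51 + 59)) = 140 + (1/59)*(58 + 531)/110 = 140 + (1/59)*(1/110)*589 = 140 + 589/6490 = 909189/6490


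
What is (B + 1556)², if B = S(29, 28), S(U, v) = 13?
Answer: 2461761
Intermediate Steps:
B = 13
(B + 1556)² = (13 + 1556)² = 1569² = 2461761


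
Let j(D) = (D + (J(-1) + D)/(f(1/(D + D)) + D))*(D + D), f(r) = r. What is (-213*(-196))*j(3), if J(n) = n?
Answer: 17283672/19 ≈ 9.0967e+5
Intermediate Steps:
j(D) = 2*D*(D + (-1 + D)/(D + 1/(2*D))) (j(D) = (D + (-1 + D)/(1/(D + D) + D))*(D + D) = (D + (-1 + D)/(1/(2*D) + D))*(2*D) = (D + (-1 + D)/(D + 1/(2*D)))*(2*D) = 2*D*(D + (-1 + D)/(D + 1/(2*D))))
(-213*(-196))*j(3) = (-213*(-196))*(3²*(-2 + 4*3 + 4*3²)/(1 + 2*3²)) = 41748*(9*(-2 + 12 + 4*9)/(1 + 2*9)) = 41748*(9*(-2 + 12 + 36)/(1 + 18)) = 41748*(9*46/19) = 41748*(9*(1/19)*46) = 41748*(414/19) = 17283672/19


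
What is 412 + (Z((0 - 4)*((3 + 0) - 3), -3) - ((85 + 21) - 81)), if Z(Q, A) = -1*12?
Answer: 375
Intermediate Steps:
Z(Q, A) = -12
412 + (Z((0 - 4)*((3 + 0) - 3), -3) - ((85 + 21) - 81)) = 412 + (-12 - ((85 + 21) - 81)) = 412 + (-12 - (106 - 81)) = 412 + (-12 - 1*25) = 412 + (-12 - 25) = 412 - 37 = 375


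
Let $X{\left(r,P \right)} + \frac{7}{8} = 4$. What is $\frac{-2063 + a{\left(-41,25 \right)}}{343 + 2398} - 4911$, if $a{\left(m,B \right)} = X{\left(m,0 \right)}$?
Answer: $- \frac{107704887}{21928} \approx -4911.8$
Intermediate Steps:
$X{\left(r,P \right)} = \frac{25}{8}$ ($X{\left(r,P \right)} = - \frac{7}{8} + 4 = \frac{25}{8}$)
$a{\left(m,B \right)} = \frac{25}{8}$
$\frac{-2063 + a{\left(-41,25 \right)}}{343 + 2398} - 4911 = \frac{-2063 + \frac{25}{8}}{343 + 2398} - 4911 = - \frac{16479}{8 \cdot 2741} - 4911 = \left(- \frac{16479}{8}\right) \frac{1}{2741} - 4911 = - \frac{16479}{21928} - 4911 = - \frac{107704887}{21928}$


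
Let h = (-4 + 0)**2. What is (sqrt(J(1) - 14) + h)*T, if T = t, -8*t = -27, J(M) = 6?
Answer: 54 + 27*I*sqrt(2)/4 ≈ 54.0 + 9.5459*I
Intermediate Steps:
h = 16 (h = (-4)**2 = 16)
t = 27/8 (t = -1/8*(-27) = 27/8 ≈ 3.3750)
T = 27/8 ≈ 3.3750
(sqrt(J(1) - 14) + h)*T = (sqrt(6 - 14) + 16)*(27/8) = (sqrt(-8) + 16)*(27/8) = (2*I*sqrt(2) + 16)*(27/8) = (16 + 2*I*sqrt(2))*(27/8) = 54 + 27*I*sqrt(2)/4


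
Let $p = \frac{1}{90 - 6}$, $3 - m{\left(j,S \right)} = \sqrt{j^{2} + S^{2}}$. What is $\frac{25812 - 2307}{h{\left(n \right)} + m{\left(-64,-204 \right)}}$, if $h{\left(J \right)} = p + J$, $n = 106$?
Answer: $- \frac{18079763940}{238693223} - \frac{663405120 \sqrt{2857}}{238693223} \approx -224.3$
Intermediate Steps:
$m{\left(j,S \right)} = 3 - \sqrt{S^{2} + j^{2}}$ ($m{\left(j,S \right)} = 3 - \sqrt{j^{2} + S^{2}} = 3 - \sqrt{S^{2} + j^{2}}$)
$p = \frac{1}{84} \approx 0.011905$
$h{\left(J \right)} = \frac{1}{84} + J$
$\frac{25812 - 2307}{h{\left(n \right)} + m{\left(-64,-204 \right)}} = \frac{25812 - 2307}{\left(\frac{1}{84} + 106\right) + \left(3 - \sqrt{\left(-204\right)^{2} + \left(-64\right)^{2}}\right)} = \frac{23505}{\frac{8905}{84} + \left(3 - \sqrt{41616 + 4096}\right)} = \frac{23505}{\frac{8905}{84} + \left(3 - \sqrt{45712}\right)} = \frac{23505}{\frac{8905}{84} + \left(3 - 4 \sqrt{2857}\right)} = \frac{23505}{\frac{9157}{84} - 4 \sqrt{2857}}$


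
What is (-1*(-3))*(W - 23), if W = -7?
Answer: -90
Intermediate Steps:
(-1*(-3))*(W - 23) = (-1*(-3))*(-7 - 23) = 3*(-30) = -90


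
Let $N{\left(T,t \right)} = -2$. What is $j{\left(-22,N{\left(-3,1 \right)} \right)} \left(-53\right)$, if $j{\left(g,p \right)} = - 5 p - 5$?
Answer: $-265$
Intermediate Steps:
$j{\left(g,p \right)} = -5 - 5 p$
$j{\left(-22,N{\left(-3,1 \right)} \right)} \left(-53\right) = \left(-5 - -10\right) \left(-53\right) = \left(-5 + 10\right) \left(-53\right) = 5 \left(-53\right) = -265$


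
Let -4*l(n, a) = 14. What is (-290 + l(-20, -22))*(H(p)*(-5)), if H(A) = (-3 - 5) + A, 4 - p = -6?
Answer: 2935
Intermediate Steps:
p = 10 (p = 4 - 1*(-6) = 4 + 6 = 10)
H(A) = -8 + A
l(n, a) = -7/2 (l(n, a) = -1/4*14 = -7/2)
(-290 + l(-20, -22))*(H(p)*(-5)) = (-290 - 7/2)*((-8 + 10)*(-5)) = -587*(-5) = -587/2*(-10) = 2935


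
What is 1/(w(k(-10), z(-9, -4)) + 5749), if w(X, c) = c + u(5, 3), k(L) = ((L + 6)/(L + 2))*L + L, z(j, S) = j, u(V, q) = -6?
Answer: 1/5734 ≈ 0.00017440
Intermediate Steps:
k(L) = L + L*(6 + L)/(2 + L) (k(L) = ((6 + L)/(2 + L))*L + L = L*(6 + L)/(2 + L) + L = L + L*(6 + L)/(2 + L))
w(X, c) = -6 + c (w(X, c) = c - 6 = -6 + c)
1/(w(k(-10), z(-9, -4)) + 5749) = 1/((-6 - 9) + 5749) = 1/(-15 + 5749) = 1/5734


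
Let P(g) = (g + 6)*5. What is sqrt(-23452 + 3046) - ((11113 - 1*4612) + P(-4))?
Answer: -6511 + I*sqrt(20406) ≈ -6511.0 + 142.85*I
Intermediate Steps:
P(g) = 30 + 5*g (P(g) = (6 + g)*5 = 30 + 5*g)
sqrt(-23452 + 3046) - ((11113 - 1*4612) + P(-4)) = sqrt(-23452 + 3046) - ((11113 - 1*4612) + (30 + 5*(-4))) = sqrt(-20406) - ((11113 - 4612) + (30 - 20)) = I*sqrt(20406) - (6501 + 10) = I*sqrt(20406) - 1*6511 = I*sqrt(20406) - 6511 = -6511 + I*sqrt(20406)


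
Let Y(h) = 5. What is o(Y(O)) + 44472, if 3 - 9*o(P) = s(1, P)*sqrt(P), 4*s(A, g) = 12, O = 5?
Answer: 133417/3 - sqrt(5)/3 ≈ 44472.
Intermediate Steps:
s(A, g) = 3 (s(A, g) = (1/4)*12 = 3)
o(P) = 1/3 - sqrt(P)/3
o(Y(O)) + 44472 = (1/3 - sqrt(5)/3) + 44472 = 133417/3 - sqrt(5)/3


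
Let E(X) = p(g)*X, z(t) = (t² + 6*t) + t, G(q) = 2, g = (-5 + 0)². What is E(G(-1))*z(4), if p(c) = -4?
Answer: -352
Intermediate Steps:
g = 25 (g = (-5)² = 25)
z(t) = t² + 7*t
E(X) = -4*X
E(G(-1))*z(4) = (-4*2)*(4*(7 + 4)) = -32*11 = -8*44 = -352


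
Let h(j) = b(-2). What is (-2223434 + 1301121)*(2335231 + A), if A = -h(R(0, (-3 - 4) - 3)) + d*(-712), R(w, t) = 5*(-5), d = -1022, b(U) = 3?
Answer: -2824945109196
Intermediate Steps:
R(w, t) = -25
h(j) = 3
A = 727661 (A = -1*3 - 1022*(-712) = -3 + 727664 = 727661)
(-2223434 + 1301121)*(2335231 + A) = (-2223434 + 1301121)*(2335231 + 727661) = -922313*3062892 = -2824945109196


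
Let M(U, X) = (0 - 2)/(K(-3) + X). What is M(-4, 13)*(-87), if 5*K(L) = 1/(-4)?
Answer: 3480/259 ≈ 13.436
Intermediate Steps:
K(L) = -1/20 (K(L) = (⅕)/(-4) = (⅕)*(-¼) = -1/20)
M(U, X) = -2/(-1/20 + X) (M(U, X) = (0 - 2)/(-1/20 + X) = -2/(-1/20 + X))
M(-4, 13)*(-87) = -40/(-1 + 20*13)*(-87) = -40/(-1 + 260)*(-87) = -40/259*(-87) = 3480/259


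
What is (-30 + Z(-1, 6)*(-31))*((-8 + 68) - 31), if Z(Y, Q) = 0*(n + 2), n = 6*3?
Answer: -870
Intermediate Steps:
n = 18
Z(Y, Q) = 0 (Z(Y, Q) = 0*(18 + 2) = 0*20 = 0)
(-30 + Z(-1, 6)*(-31))*((-8 + 68) - 31) = (-30 + 0*(-31))*((-8 + 68) - 31) = (-30 + 0)*(60 - 31) = -30*29 = -870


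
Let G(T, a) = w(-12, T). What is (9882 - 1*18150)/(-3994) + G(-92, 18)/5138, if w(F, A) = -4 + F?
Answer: 10604270/5130293 ≈ 2.0670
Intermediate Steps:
G(T, a) = -16 (G(T, a) = -4 - 12 = -16)
(9882 - 1*18150)/(-3994) + G(-92, 18)/5138 = (9882 - 1*18150)/(-3994) - 16/5138 = (9882 - 18150)*(-1/3994) - 16*1/5138 = -8268*(-1/3994) - 8/2569 = 4134/1997 - 8/2569 = 10604270/5130293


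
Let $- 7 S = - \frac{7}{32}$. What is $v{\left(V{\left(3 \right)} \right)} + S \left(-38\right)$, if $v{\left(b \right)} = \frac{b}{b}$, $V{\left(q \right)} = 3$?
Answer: $- \frac{3}{16} \approx -0.1875$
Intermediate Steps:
$v{\left(b \right)} = 1$
$S = \frac{1}{32}$ ($S = - \frac{\left(-7\right) \frac{1}{32}}{7} = \left(- \frac{1}{7}\right) \left(- \frac{7}{32}\right) = \frac{1}{32} \approx 0.03125$)
$v{\left(V{\left(3 \right)} \right)} + S \left(-38\right) = 1 + \frac{1}{32} \left(-38\right) = 1 - \frac{19}{16} = - \frac{3}{16}$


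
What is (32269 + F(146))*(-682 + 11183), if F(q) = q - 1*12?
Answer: 340263903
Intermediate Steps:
F(q) = -12 + q (F(q) = q - 12 = -12 + q)
(32269 + F(146))*(-682 + 11183) = (32269 + (-12 + 146))*(-682 + 11183) = (32269 + 134)*10501 = 32403*10501 = 340263903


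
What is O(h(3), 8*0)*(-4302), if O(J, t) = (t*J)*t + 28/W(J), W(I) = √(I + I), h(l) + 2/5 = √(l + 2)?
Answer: -60228*√10/√(-2 + 5*√5) ≈ -62859.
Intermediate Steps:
h(l) = -⅖ + √(2 + l) (h(l) = -⅖ + √(l + 2) = -⅖ + √(2 + l))
W(I) = √2*√I (W(I) = √(2*I) = √2*√I)
O(J, t) = J*t² + 14*√2/√J (O(J, t) = (t*J)*t + 28/((√2*√J)) = (J*t)*t + 28*(√2/(2*√J)) = J*t² + 14*√2/√J)
O(h(3), 8*0)*(-4302) = ((-⅖ + √(2 + 3))*(8*0)² + 14*√2/√(-⅖ + √(2 + 3)))*(-4302) = ((-⅖ + √5)*0² + 14*√2/√(-⅖ + √5))*(-4302) = ((-⅖ + √5)*0 + 14*√2/√(-⅖ + √5))*(-4302) = (0 + 14*√2/√(-⅖ + √5))*(-4302) = (14*√2/√(-⅖ + √5))*(-4302) = -60228*√2/√(-⅖ + √5)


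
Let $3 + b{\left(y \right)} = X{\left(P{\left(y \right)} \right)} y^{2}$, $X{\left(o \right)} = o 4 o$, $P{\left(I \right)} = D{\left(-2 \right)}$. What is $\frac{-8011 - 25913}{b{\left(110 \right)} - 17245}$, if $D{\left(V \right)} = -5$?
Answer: $- \frac{257}{9036} \approx -0.028442$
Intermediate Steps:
$P{\left(I \right)} = -5$
$X{\left(o \right)} = 4 o^{2}$ ($X{\left(o \right)} = 4 o o = 4 o^{2}$)
$b{\left(y \right)} = -3 + 100 y^{2}$ ($b{\left(y \right)} = -3 + 4 \left(-5\right)^{2} y^{2} = -3 + 4 \cdot 25 y^{2} = -3 + 100 y^{2}$)
$\frac{-8011 - 25913}{b{\left(110 \right)} - 17245} = \frac{-8011 - 25913}{\left(-3 + 100 \cdot 110^{2}\right) - 17245} = - \frac{33924}{\left(-3 + 100 \cdot 12100\right) - 17245} = - \frac{33924}{\left(-3 + 1210000\right) - 17245} = - \frac{33924}{1209997 - 17245} = - \frac{33924}{1192752} = \left(-33924\right) \frac{1}{1192752} = - \frac{257}{9036}$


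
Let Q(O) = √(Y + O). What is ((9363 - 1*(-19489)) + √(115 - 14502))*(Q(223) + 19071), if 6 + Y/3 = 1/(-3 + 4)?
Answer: (19071 + 4*√13)*(28852 + I*√14387) ≈ 5.5065e+8 + 2.2892e+6*I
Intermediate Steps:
Y = -15 (Y = -18 + 3/(-3 + 4) = -18 + 3/1 = -18 + 3*1 = -18 + 3 = -15)
Q(O) = √(-15 + O)
((9363 - 1*(-19489)) + √(115 - 14502))*(Q(223) + 19071) = ((9363 - 1*(-19489)) + √(115 - 14502))*(√(-15 + 223) + 19071) = ((9363 + 19489) + √(-14387))*(√208 + 19071) = (28852 + I*√14387)*(4*√13 + 19071) = (28852 + I*√14387)*(19071 + 4*√13) = (19071 + 4*√13)*(28852 + I*√14387)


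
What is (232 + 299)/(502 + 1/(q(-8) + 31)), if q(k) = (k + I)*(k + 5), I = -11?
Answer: 46728/44177 ≈ 1.0577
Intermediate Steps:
q(k) = (-11 + k)*(5 + k) (q(k) = (k - 11)*(k + 5) = (-11 + k)*(5 + k))
(232 + 299)/(502 + 1/(q(-8) + 31)) = (232 + 299)/(502 + 1/((-55 + (-8)² - 6*(-8)) + 31)) = 531/(502 + 1/((-55 + 64 + 48) + 31)) = 531/(502 + 1/(57 + 31)) = 531/(502 + 1/88) = 531/(44177/88) = 531*(88/44177) = 46728/44177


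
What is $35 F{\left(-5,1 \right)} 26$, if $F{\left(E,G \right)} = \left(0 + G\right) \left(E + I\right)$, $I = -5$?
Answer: $-9100$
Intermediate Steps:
$F{\left(E,G \right)} = G \left(-5 + E\right)$ ($F{\left(E,G \right)} = \left(0 + G\right) \left(E - 5\right) = G \left(-5 + E\right)$)
$35 F{\left(-5,1 \right)} 26 = 35 \cdot 1 \left(-5 - 5\right) 26 = 35 \cdot 1 \left(-10\right) 26 = 35 \left(-10\right) 26 = \left(-350\right) 26 = -9100$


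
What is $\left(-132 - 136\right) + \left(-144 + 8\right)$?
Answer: $-404$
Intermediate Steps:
$\left(-132 - 136\right) + \left(-144 + 8\right) = \left(-132 - 136\right) - 136 = -268 - 136 = -404$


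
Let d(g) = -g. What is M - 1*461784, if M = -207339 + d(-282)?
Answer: -668841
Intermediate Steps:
M = -207057 (M = -207339 - 1*(-282) = -207339 + 282 = -207057)
M - 1*461784 = -207057 - 1*461784 = -207057 - 461784 = -668841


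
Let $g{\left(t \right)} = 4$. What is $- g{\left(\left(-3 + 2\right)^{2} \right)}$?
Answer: $-4$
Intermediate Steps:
$- g{\left(\left(-3 + 2\right)^{2} \right)} = \left(-1\right) 4 = -4$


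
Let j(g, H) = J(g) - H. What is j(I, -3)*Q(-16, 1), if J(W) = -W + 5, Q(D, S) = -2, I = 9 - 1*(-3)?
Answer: 8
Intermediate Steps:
I = 12 (I = 9 + 3 = 12)
J(W) = 5 - W
j(g, H) = 5 - H - g (j(g, H) = (5 - g) - H = 5 - H - g)
j(I, -3)*Q(-16, 1) = (5 - 1*(-3) - 1*12)*(-2) = (5 + 3 - 12)*(-2) = -4*(-2) = 8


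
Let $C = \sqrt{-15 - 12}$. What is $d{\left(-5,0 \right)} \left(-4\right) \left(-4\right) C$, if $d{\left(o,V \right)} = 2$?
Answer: $96 i \sqrt{3} \approx 166.28 i$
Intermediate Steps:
$C = 3 i \sqrt{3}$ ($C = \sqrt{-27} = 3 i \sqrt{3} \approx 5.1962 i$)
$d{\left(-5,0 \right)} \left(-4\right) \left(-4\right) C = 2 \left(-4\right) \left(-4\right) 3 i \sqrt{3} = \left(-8\right) \left(-4\right) 3 i \sqrt{3} = 32 \cdot 3 i \sqrt{3} = 96 i \sqrt{3}$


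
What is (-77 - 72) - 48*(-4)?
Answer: 43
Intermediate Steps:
(-77 - 72) - 48*(-4) = -149 + 192 = 43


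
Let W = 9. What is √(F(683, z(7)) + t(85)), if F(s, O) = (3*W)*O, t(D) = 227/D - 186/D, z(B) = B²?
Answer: 4*√597635/85 ≈ 36.380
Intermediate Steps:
t(D) = 41/D
F(s, O) = 27*O (F(s, O) = (3*9)*O = 27*O)
√(F(683, z(7)) + t(85)) = √(27*7² + 41/85) = √(27*49 + 41*(1/85)) = √(1323 + 41/85) = √(112496/85) = 4*√597635/85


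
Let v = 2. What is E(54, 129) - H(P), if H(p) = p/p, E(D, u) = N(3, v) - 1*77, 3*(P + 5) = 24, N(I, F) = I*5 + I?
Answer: -60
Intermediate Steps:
N(I, F) = 6*I (N(I, F) = 5*I + I = 6*I)
P = 3 (P = -5 + (1/3)*24 = -5 + 8 = 3)
E(D, u) = -59 (E(D, u) = 6*3 - 1*77 = 18 - 77 = -59)
H(p) = 1
E(54, 129) - H(P) = -59 - 1*1 = -59 - 1 = -60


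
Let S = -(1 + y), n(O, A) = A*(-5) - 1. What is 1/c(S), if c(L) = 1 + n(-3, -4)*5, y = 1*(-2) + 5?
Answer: 1/96 ≈ 0.010417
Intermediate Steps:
n(O, A) = -1 - 5*A (n(O, A) = -5*A - 1 = -1 - 5*A)
y = 3 (y = -2 + 5 = 3)
S = -4 (S = -(1 + 3) = -1*4 = -4)
c(L) = 96 (c(L) = 1 + (-1 - 5*(-4))*5 = 1 + (-1 + 20)*5 = 1 + 19*5 = 1 + 95 = 96)
1/c(S) = 1/96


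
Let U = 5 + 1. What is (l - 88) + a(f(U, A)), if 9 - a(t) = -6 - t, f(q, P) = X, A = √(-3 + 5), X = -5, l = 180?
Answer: 102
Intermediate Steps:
U = 6
A = √2 ≈ 1.4142
f(q, P) = -5
a(t) = 15 + t (a(t) = 9 - (-6 - t) = 9 + (6 + t) = 15 + t)
(l - 88) + a(f(U, A)) = (180 - 88) + (15 - 5) = 92 + 10 = 102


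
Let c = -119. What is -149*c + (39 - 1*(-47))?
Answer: 17817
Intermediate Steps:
-149*c + (39 - 1*(-47)) = -149*(-119) + (39 - 1*(-47)) = 17731 + (39 + 47) = 17731 + 86 = 17817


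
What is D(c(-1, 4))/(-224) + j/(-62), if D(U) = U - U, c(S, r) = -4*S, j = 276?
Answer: -138/31 ≈ -4.4516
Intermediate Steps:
D(U) = 0
D(c(-1, 4))/(-224) + j/(-62) = 0/(-224) + 276/(-62) = 0*(-1/224) + 276*(-1/62) = 0 - 138/31 = -138/31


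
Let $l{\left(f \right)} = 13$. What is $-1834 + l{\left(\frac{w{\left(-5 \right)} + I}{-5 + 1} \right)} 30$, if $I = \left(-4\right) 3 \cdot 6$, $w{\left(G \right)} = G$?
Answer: $-1444$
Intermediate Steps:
$I = -72$ ($I = \left(-12\right) 6 = -72$)
$-1834 + l{\left(\frac{w{\left(-5 \right)} + I}{-5 + 1} \right)} 30 = -1834 + 13 \cdot 30 = -1834 + 390 = -1444$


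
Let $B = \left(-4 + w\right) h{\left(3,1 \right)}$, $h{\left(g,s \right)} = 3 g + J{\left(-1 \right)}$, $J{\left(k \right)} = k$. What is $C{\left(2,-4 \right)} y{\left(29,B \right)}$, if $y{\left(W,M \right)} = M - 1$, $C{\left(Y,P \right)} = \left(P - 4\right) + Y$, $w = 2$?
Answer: $102$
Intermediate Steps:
$h{\left(g,s \right)} = -1 + 3 g$ ($h{\left(g,s \right)} = 3 g - 1 = -1 + 3 g$)
$C{\left(Y,P \right)} = -4 + P + Y$ ($C{\left(Y,P \right)} = \left(-4 + P\right) + Y = -4 + P + Y$)
$B = -16$ ($B = \left(-4 + 2\right) \left(-1 + 3 \cdot 3\right) = - 2 \left(-1 + 9\right) = \left(-2\right) 8 = -16$)
$y{\left(W,M \right)} = -1 + M$ ($y{\left(W,M \right)} = M - 1 = -1 + M$)
$C{\left(2,-4 \right)} y{\left(29,B \right)} = \left(-4 - 4 + 2\right) \left(-1 - 16\right) = \left(-6\right) \left(-17\right) = 102$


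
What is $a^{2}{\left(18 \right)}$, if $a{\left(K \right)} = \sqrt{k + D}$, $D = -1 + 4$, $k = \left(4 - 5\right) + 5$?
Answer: $7$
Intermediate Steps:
$k = 4$ ($k = -1 + 5 = 4$)
$D = 3$
$a{\left(K \right)} = \sqrt{7}$ ($a{\left(K \right)} = \sqrt{4 + 3} = \sqrt{7}$)
$a^{2}{\left(18 \right)} = \left(\sqrt{7}\right)^{2} = 7$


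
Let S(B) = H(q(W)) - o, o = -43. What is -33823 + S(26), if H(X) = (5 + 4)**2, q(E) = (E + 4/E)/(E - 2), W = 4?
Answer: -33699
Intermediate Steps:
q(E) = (E + 4/E)/(-2 + E)
H(X) = 81 (H(X) = 9**2 = 81)
S(B) = 124 (S(B) = 81 - 1*(-43) = 81 + 43 = 124)
-33823 + S(26) = -33823 + 124 = -33699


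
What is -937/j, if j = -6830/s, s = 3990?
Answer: 373863/683 ≈ 547.38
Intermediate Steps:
j = -683/399 (j = -6830/3990 = -6830*1/3990 = -683/399 ≈ -1.7118)
-937/j = -937/(-683/399) = -937*(-399/683) = 373863/683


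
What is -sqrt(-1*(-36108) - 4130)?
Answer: -sqrt(31978) ≈ -178.82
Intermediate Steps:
-sqrt(-1*(-36108) - 4130) = -sqrt(36108 - 4130) = -sqrt(31978)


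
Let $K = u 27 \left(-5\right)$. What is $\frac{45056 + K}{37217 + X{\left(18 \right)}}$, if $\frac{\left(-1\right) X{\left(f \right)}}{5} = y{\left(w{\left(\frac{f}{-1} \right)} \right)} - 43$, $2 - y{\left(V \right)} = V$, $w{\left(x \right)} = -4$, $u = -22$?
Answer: $\frac{24013}{18701} \approx 1.284$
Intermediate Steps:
$y{\left(V \right)} = 2 - V$
$X{\left(f \right)} = 185$ ($X{\left(f \right)} = - 5 \left(\left(2 - -4\right) - 43\right) = - 5 \left(\left(2 + 4\right) - 43\right) = - 5 \left(6 - 43\right) = \left(-5\right) \left(-37\right) = 185$)
$K = 2970$ ($K = \left(-22\right) 27 \left(-5\right) = \left(-594\right) \left(-5\right) = 2970$)
$\frac{45056 + K}{37217 + X{\left(18 \right)}} = \frac{45056 + 2970}{37217 + 185} = \frac{48026}{37402} = 48026 \cdot \frac{1}{37402} = \frac{24013}{18701}$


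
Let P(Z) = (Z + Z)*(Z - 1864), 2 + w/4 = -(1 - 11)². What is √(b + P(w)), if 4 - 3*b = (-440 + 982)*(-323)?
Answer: √17210778/3 ≈ 1382.9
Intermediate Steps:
w = -408 (w = -8 + 4*(-(1 - 11)²) = -8 + 4*(-1*(-10)²) = -8 + 4*(-1*100) = -8 + 4*(-100) = -8 - 400 = -408)
P(Z) = 2*Z*(-1864 + Z) (P(Z) = (2*Z)*(-1864 + Z) = 2*Z*(-1864 + Z))
b = 175070/3 (b = 4/3 - (-440 + 982)*(-323)/3 = 4/3 - 542*(-323)/3 = 4/3 - ⅓*(-175066) = 4/3 + 175066/3 = 175070/3 ≈ 58357.)
√(b + P(w)) = √(175070/3 + 2*(-408)*(-1864 - 408)) = √(175070/3 + 2*(-408)*(-2272)) = √(175070/3 + 1853952) = √(5736926/3) = √17210778/3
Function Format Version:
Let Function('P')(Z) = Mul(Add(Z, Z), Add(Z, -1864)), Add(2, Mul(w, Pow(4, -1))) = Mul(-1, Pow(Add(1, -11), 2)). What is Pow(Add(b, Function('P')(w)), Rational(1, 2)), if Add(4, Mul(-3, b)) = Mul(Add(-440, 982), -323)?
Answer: Mul(Rational(1, 3), Pow(17210778, Rational(1, 2))) ≈ 1382.9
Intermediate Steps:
w = -408 (w = Add(-8, Mul(4, Mul(-1, Pow(Add(1, -11), 2)))) = Add(-8, Mul(4, Mul(-1, Pow(-10, 2)))) = Add(-8, Mul(4, Mul(-1, 100))) = Add(-8, Mul(4, -100)) = Add(-8, -400) = -408)
Function('P')(Z) = Mul(2, Z, Add(-1864, Z)) (Function('P')(Z) = Mul(Mul(2, Z), Add(-1864, Z)) = Mul(2, Z, Add(-1864, Z)))
b = Rational(175070, 3) (b = Add(Rational(4, 3), Mul(Rational(-1, 3), Mul(Add(-440, 982), -323))) = Add(Rational(4, 3), Mul(Rational(-1, 3), Mul(542, -323))) = Add(Rational(4, 3), Mul(Rational(-1, 3), -175066)) = Add(Rational(4, 3), Rational(175066, 3)) = Rational(175070, 3) ≈ 58357.)
Pow(Add(b, Function('P')(w)), Rational(1, 2)) = Pow(Add(Rational(175070, 3), Mul(2, -408, Add(-1864, -408))), Rational(1, 2)) = Pow(Add(Rational(175070, 3), Mul(2, -408, -2272)), Rational(1, 2)) = Pow(Add(Rational(175070, 3), 1853952), Rational(1, 2)) = Pow(Rational(5736926, 3), Rational(1, 2)) = Mul(Rational(1, 3), Pow(17210778, Rational(1, 2)))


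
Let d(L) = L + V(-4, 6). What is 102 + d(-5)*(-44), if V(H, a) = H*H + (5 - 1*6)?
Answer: -338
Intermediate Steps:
V(H, a) = -1 + H² (V(H, a) = H² + (5 - 6) = H² - 1 = -1 + H²)
d(L) = 15 + L (d(L) = L + (-1 + (-4)²) = L + (-1 + 16) = L + 15 = 15 + L)
102 + d(-5)*(-44) = 102 + (15 - 5)*(-44) = 102 + 10*(-44) = 102 - 440 = -338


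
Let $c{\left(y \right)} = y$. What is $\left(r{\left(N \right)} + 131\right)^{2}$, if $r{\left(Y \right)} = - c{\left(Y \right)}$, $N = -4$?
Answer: $18225$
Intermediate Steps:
$r{\left(Y \right)} = - Y$
$\left(r{\left(N \right)} + 131\right)^{2} = \left(\left(-1\right) \left(-4\right) + 131\right)^{2} = \left(4 + 131\right)^{2} = 135^{2} = 18225$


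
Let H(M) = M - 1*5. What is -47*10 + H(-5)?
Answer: -480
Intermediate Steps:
H(M) = -5 + M (H(M) = M - 5 = -5 + M)
-47*10 + H(-5) = -47*10 + (-5 - 5) = -470 - 10 = -480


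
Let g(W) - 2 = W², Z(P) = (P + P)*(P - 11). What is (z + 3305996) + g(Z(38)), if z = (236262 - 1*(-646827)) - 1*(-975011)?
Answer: 9374802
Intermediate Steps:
Z(P) = 2*P*(-11 + P) (Z(P) = (2*P)*(-11 + P) = 2*P*(-11 + P))
g(W) = 2 + W²
z = 1858100 (z = (236262 + 646827) + 975011 = 883089 + 975011 = 1858100)
(z + 3305996) + g(Z(38)) = (1858100 + 3305996) + (2 + (2*38*(-11 + 38))²) = 5164096 + (2 + (2*38*27)²) = 5164096 + (2 + 2052²) = 5164096 + (2 + 4210704) = 5164096 + 4210706 = 9374802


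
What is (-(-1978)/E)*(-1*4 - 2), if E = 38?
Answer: -5934/19 ≈ -312.32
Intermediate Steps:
(-(-1978)/E)*(-1*4 - 2) = (-(-1978)/38)*(-1*4 - 2) = (-(-1978)/38)*(-4 - 2) = -46*(-43/38)*(-6) = (989/19)*(-6) = -5934/19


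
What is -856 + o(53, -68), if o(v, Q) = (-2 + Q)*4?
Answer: -1136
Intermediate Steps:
o(v, Q) = -8 + 4*Q
-856 + o(53, -68) = -856 + (-8 + 4*(-68)) = -856 + (-8 - 272) = -856 - 280 = -1136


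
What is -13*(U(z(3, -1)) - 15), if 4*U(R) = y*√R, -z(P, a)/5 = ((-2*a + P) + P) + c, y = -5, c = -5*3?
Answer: 195 + 65*√35/4 ≈ 291.14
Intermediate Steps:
c = -15
z(P, a) = 75 - 10*P + 10*a (z(P, a) = -5*(((-2*a + P) + P) - 15) = -5*(((P - 2*a) + P) - 15) = -5*((-2*a + 2*P) - 15) = -5*(-15 - 2*a + 2*P) = 75 - 10*P + 10*a)
U(R) = -5*√R/4 (U(R) = (-5*√R)/4 = -5*√R/4)
-13*(U(z(3, -1)) - 15) = -13*(-5*√(75 - 10*3 + 10*(-1))/4 - 15) = -13*(-5*√(75 - 30 - 10)/4 - 15) = -13*(-5*√35/4 - 15) = -13*(-15 - 5*√35/4) = 195 + 65*√35/4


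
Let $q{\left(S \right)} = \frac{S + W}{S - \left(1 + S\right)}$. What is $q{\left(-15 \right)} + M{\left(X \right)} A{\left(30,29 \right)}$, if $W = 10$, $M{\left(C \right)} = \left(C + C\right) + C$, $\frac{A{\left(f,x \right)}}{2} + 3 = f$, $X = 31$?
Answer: $5027$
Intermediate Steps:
$A{\left(f,x \right)} = -6 + 2 f$
$M{\left(C \right)} = 3 C$ ($M{\left(C \right)} = 2 C + C = 3 C$)
$q{\left(S \right)} = -10 - S$ ($q{\left(S \right)} = \frac{S + 10}{S - \left(1 + S\right)} = \frac{10 + S}{-1} = \left(10 + S\right) \left(-1\right) = -10 - S$)
$q{\left(-15 \right)} + M{\left(X \right)} A{\left(30,29 \right)} = \left(-10 - -15\right) + 3 \cdot 31 \left(-6 + 2 \cdot 30\right) = \left(-10 + 15\right) + 93 \left(-6 + 60\right) = 5 + 93 \cdot 54 = 5 + 5022 = 5027$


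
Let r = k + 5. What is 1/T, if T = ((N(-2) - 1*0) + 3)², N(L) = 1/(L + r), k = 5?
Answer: 64/625 ≈ 0.10240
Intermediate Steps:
r = 10 (r = 5 + 5 = 10)
N(L) = 1/(10 + L) (N(L) = 1/(L + 10) = 1/(10 + L))
T = 625/64 (T = ((1/(10 - 2) - 1*0) + 3)² = ((1/8 + 0) + 3)² = ((⅛ + 0) + 3)² = (⅛ + 3)² = (25/8)² = 625/64 ≈ 9.7656)
1/T = 1/(625/64) = 64/625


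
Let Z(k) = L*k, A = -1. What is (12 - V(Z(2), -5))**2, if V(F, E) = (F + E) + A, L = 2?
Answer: 196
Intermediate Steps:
Z(k) = 2*k
V(F, E) = -1 + E + F (V(F, E) = (F + E) - 1 = (E + F) - 1 = -1 + E + F)
(12 - V(Z(2), -5))**2 = (12 - (-1 - 5 + 2*2))**2 = (12 - (-1 - 5 + 4))**2 = (12 - 1*(-2))**2 = (12 + 2)**2 = 14**2 = 196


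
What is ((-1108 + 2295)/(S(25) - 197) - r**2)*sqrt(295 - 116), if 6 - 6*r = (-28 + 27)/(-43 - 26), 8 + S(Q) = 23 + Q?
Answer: -230226385*sqrt(179)/26909172 ≈ -114.47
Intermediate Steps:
S(Q) = 15 + Q (S(Q) = -8 + (23 + Q) = 15 + Q)
r = 413/414 (r = 1 - (-28 + 27)/(6*(-43 - 26)) = 1 - (-1)/(6*(-69)) = 1 - (-1)*(-1)/(6*69) = 1 - 1/6*1/69 = 1 - 1/414 = 413/414 ≈ 0.99758)
((-1108 + 2295)/(S(25) - 197) - r**2)*sqrt(295 - 116) = ((-1108 + 2295)/((15 + 25) - 197) - (413/414)**2)*sqrt(295 - 116) = (1187/(40 - 197) - 1*170569/171396)*sqrt(179) = (1187/(-157) - 170569/171396)*sqrt(179) = (1187*(-1/157) - 170569/171396)*sqrt(179) = (-1187/157 - 170569/171396)*sqrt(179) = -230226385*sqrt(179)/26909172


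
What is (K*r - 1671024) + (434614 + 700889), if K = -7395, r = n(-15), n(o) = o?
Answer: -424596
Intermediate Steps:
r = -15
(K*r - 1671024) + (434614 + 700889) = (-7395*(-15) - 1671024) + (434614 + 700889) = (110925 - 1671024) + 1135503 = -1560099 + 1135503 = -424596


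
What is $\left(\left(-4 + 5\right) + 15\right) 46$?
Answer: $736$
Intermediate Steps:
$\left(\left(-4 + 5\right) + 15\right) 46 = \left(1 + 15\right) 46 = 16 \cdot 46 = 736$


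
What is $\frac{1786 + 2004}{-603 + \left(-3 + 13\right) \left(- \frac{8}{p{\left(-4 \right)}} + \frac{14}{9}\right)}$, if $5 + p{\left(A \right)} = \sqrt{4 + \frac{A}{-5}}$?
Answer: $- \frac{17600316570}{2635449269} - \frac{49118400 \sqrt{30}}{2635449269} \approx -6.7804$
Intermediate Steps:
$p{\left(A \right)} = -5 + \sqrt{4 - \frac{A}{5}}$ ($p{\left(A \right)} = -5 + \sqrt{4 + \frac{A}{-5}} = -5 + \sqrt{4 + A \left(- \frac{1}{5}\right)} = -5 + \sqrt{4 - \frac{A}{5}}$)
$\frac{1786 + 2004}{-603 + \left(-3 + 13\right) \left(- \frac{8}{p{\left(-4 \right)}} + \frac{14}{9}\right)} = \frac{1786 + 2004}{-603 + \left(-3 + 13\right) \left(- \frac{8}{-5 + \frac{\sqrt{100 - -20}}{5}} + \frac{14}{9}\right)} = \frac{3790}{-603 + 10 \left(- \frac{8}{-5 + \frac{\sqrt{100 + 20}}{5}} + 14 \cdot \frac{1}{9}\right)} = \frac{3790}{-603 + 10 \left(- \frac{8}{-5 + \frac{\sqrt{120}}{5}} + \frac{14}{9}\right)} = \frac{3790}{-603 + 10 \left(- \frac{8}{-5 + \frac{2 \sqrt{30}}{5}} + \frac{14}{9}\right)} = \frac{3790}{-603 + 10 \left(\frac{14}{9} - \frac{8}{-5 + \frac{2 \sqrt{30}}{5}}\right)} = \frac{3790}{-603 - \left(- \frac{140}{9} + \frac{80}{-5 + \frac{2 \sqrt{30}}{5}}\right)} = \frac{3790}{- \frac{5287}{9} - \frac{80}{-5 + \frac{2 \sqrt{30}}{5}}}$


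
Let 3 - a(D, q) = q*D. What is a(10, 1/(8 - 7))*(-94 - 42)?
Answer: 952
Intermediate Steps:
a(D, q) = 3 - D*q (a(D, q) = 3 - q*D = 3 - D*q)
a(10, 1/(8 - 7))*(-94 - 42) = (3 - 1*10/(8 - 7))*(-94 - 42) = (3 - 1*10/1)*(-136) = (3 - 1*10*1)*(-136) = (3 - 10)*(-136) = -7*(-136) = 952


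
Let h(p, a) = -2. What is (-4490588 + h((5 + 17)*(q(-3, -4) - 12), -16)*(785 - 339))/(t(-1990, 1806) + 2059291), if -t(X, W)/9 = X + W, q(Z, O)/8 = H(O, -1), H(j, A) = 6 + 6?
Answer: -641640/294421 ≈ -2.1793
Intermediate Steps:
H(j, A) = 12
q(Z, O) = 96 (q(Z, O) = 8*12 = 96)
t(X, W) = -9*W - 9*X (t(X, W) = -9*(X + W) = -9*(W + X) = -9*W - 9*X)
(-4490588 + h((5 + 17)*(q(-3, -4) - 12), -16)*(785 - 339))/(t(-1990, 1806) + 2059291) = (-4490588 - 2*(785 - 339))/((-9*1806 - 9*(-1990)) + 2059291) = (-4490588 - 2*446)/((-16254 + 17910) + 2059291) = (-4490588 - 892)/(1656 + 2059291) = -4491480/2060947 = -4491480*1/2060947 = -641640/294421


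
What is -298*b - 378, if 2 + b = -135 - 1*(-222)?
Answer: -25708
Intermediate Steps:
b = 85 (b = -2 + (-135 - 1*(-222)) = -2 + (-135 + 222) = -2 + 87 = 85)
-298*b - 378 = -298*85 - 378 = -25330 - 378 = -25708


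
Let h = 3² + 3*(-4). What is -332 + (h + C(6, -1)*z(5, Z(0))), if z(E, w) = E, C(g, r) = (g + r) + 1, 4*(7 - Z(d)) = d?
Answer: -305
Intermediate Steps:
Z(d) = 7 - d/4
C(g, r) = 1 + g + r
h = -3 (h = 9 - 12 = -3)
-332 + (h + C(6, -1)*z(5, Z(0))) = -332 + (-3 + (1 + 6 - 1)*5) = -332 + (-3 + 6*5) = -332 + (-3 + 30) = -332 + 27 = -305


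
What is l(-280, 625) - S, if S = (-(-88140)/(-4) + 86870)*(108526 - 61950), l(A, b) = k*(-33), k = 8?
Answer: -3019755224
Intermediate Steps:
l(A, b) = -264 (l(A, b) = 8*(-33) = -264)
S = 3019754960 (S = (-(-88140)*(-1)/4 + 86870)*46576 = (-14690*3/2 + 86870)*46576 = (-22035 + 86870)*46576 = 64835*46576 = 3019754960)
l(-280, 625) - S = -264 - 1*3019754960 = -264 - 3019754960 = -3019755224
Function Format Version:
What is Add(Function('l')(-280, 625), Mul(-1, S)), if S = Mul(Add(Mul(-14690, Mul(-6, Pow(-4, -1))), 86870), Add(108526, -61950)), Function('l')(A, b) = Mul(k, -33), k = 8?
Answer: -3019755224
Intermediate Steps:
Function('l')(A, b) = -264 (Function('l')(A, b) = Mul(8, -33) = -264)
S = 3019754960 (S = Mul(Add(Mul(-14690, Mul(-6, Rational(-1, 4))), 86870), 46576) = Mul(Add(Mul(-14690, Rational(3, 2)), 86870), 46576) = Mul(Add(-22035, 86870), 46576) = Mul(64835, 46576) = 3019754960)
Add(Function('l')(-280, 625), Mul(-1, S)) = Add(-264, Mul(-1, 3019754960)) = Add(-264, -3019754960) = -3019755224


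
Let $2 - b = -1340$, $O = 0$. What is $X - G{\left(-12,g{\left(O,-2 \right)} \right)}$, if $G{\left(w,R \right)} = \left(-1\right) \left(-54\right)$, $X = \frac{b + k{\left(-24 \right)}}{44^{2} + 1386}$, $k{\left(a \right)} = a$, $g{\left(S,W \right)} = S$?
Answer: $- \frac{89035}{1661} \approx -53.603$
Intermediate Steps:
$b = 1342$ ($b = 2 - -1340 = 2 + 1340 = 1342$)
$X = \frac{659}{1661}$ ($X = \frac{1342 - 24}{44^{2} + 1386} = \frac{1318}{1936 + 1386} = \frac{1318}{3322} = 1318 \cdot \frac{1}{3322} = \frac{659}{1661} \approx 0.39675$)
$G{\left(w,R \right)} = 54$
$X - G{\left(-12,g{\left(O,-2 \right)} \right)} = \frac{659}{1661} - 54 = - \frac{89035}{1661}$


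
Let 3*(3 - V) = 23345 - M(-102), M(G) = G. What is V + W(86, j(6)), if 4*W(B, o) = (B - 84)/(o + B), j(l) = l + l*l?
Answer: -6000125/768 ≈ -7812.7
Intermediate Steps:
j(l) = l + l²
W(B, o) = (-84 + B)/(4*(B + o)) (W(B, o) = ((B - 84)/(o + B))/4 = ((-84 + B)/(B + o))/4 = (-84 + B)/(4*(B + o)))
V = -23438/3 (V = 3 - (23345 - 1*(-102))/3 = 3 - (23345 + 102)/3 = 3 - ⅓*23447 = 3 - 23447/3 = -23438/3 ≈ -7812.7)
V + W(86, j(6)) = -23438/3 + (-21 + (¼)*86)/(86 + 6*(1 + 6)) = -23438/3 + (-21 + 43/2)/(86 + 6*7) = -23438/3 + (½)/(86 + 42) = -23438/3 + (½)/128 = -23438/3 + (1/128)*(½) = -23438/3 + 1/256 = -6000125/768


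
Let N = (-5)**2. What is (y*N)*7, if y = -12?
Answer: -2100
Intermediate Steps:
N = 25
(y*N)*7 = -12*25*7 = -300*7 = -2100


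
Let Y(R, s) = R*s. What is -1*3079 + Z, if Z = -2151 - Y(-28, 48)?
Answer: -3886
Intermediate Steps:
Z = -807 (Z = -2151 - (-28)*48 = -2151 - 1*(-1344) = -2151 + 1344 = -807)
-1*3079 + Z = -1*3079 - 807 = -3079 - 807 = -3886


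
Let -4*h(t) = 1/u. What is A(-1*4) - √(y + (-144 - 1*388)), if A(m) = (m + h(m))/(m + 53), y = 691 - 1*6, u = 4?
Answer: -65/784 - 3*√17 ≈ -12.452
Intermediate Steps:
h(t) = -1/16 (h(t) = -¼/4 = -¼*¼ = -1/16)
y = 685 (y = 691 - 6 = 685)
A(m) = (-1/16 + m)/(53 + m) (A(m) = (m - 1/16)/(m + 53) = (-1/16 + m)/(53 + m))
A(-1*4) - √(y + (-144 - 1*388)) = (-1/16 - 1*4)/(53 - 1*4) - √(685 + (-144 - 1*388)) = (-1/16 - 4)/(53 - 4) - √(685 + (-144 - 388)) = -65/16/49 - √(685 - 532) = (1/49)*(-65/16) - √153 = -65/784 - 3*√17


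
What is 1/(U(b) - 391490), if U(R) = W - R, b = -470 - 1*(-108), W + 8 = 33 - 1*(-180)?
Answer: -1/390923 ≈ -2.5580e-6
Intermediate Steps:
W = 205 (W = -8 + (33 - 1*(-180)) = -8 + (33 + 180) = -8 + 213 = 205)
b = -362 (b = -470 + 108 = -362)
U(R) = 205 - R
1/(U(b) - 391490) = 1/((205 - 1*(-362)) - 391490) = 1/((205 + 362) - 391490) = 1/(567 - 391490) = 1/(-390923) = -1/390923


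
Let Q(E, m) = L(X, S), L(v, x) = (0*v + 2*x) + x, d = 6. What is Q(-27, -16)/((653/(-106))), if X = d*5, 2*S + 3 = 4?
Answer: -159/653 ≈ -0.24349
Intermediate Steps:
S = ½ (S = -3/2 + (½)*4 = -3/2 + 2 = ½ ≈ 0.50000)
X = 30 (X = 6*5 = 30)
L(v, x) = 3*x (L(v, x) = (0 + 2*x) + x = 2*x + x = 3*x)
Q(E, m) = 3/2 (Q(E, m) = 3*(½) = 3/2)
Q(-27, -16)/((653/(-106))) = 3/(2*((653/(-106)))) = 3/(2*((653*(-1/106)))) = 3/(2*(-653/106)) = (3/2)*(-106/653) = -159/653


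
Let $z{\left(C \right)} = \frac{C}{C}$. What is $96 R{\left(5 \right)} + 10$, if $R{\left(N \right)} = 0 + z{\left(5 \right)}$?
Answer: $106$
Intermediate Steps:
$z{\left(C \right)} = 1$
$R{\left(N \right)} = 1$ ($R{\left(N \right)} = 0 + 1 = 1$)
$96 R{\left(5 \right)} + 10 = 96 \cdot 1 + 10 = 96 + 10 = 106$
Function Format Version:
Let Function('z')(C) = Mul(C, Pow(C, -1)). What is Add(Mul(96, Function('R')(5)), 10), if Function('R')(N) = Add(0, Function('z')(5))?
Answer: 106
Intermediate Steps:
Function('z')(C) = 1
Function('R')(N) = 1 (Function('R')(N) = Add(0, 1) = 1)
Add(Mul(96, Function('R')(5)), 10) = Add(Mul(96, 1), 10) = Add(96, 10) = 106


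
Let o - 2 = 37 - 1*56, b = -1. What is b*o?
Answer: 17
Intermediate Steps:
o = -17 (o = 2 + (37 - 1*56) = 2 + (37 - 56) = 2 - 19 = -17)
b*o = -1*(-17) = 17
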